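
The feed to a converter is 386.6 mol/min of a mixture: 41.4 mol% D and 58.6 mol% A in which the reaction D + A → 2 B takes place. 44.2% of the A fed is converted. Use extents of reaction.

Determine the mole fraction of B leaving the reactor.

0.518

A reacted = 0.442 × 226.5 = 100.1 mol/min; ν_A = −1, so ξ = 100.1/1 = 100.1 mol/min.
Outlet amounts (n = n₀ + ν ξ):
  D: 160.1 − 1(100.1) = 59.92
  A: 226.5 − 1(100.1) = 126.4
  B: 0 + 2(100.1) = 200.3
Total out = 386.6 mol/min; y_B = 200.3 / 386.6 = 0.518.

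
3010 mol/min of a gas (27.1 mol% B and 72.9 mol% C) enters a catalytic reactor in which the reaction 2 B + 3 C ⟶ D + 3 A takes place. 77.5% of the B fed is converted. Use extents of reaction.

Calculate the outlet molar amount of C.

B reacted = 0.775 × 815.7 = 632.2 mol/min; ν_B = −2, so ξ = 632.2/2 = 316.1 mol/min.
Outlet amounts (n = n₀ + ν ξ):
  B: 815.7 − 2(316.1) = 183.5
  C: 2194 − 3(316.1) = 1246
  D: 0 + 1(316.1) = 316.1
  A: 0 + 3(316.1) = 948.3

1250 mol/min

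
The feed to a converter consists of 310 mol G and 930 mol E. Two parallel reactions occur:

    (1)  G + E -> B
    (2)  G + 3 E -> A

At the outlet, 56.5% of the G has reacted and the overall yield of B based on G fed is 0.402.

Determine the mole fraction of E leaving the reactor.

0.678

Yield of B: 1ξ₁ / 310 = 0.402 → ξ₁ = 124.6 mol.
Conversion of G: 1ξ₁ + 1ξ₂ = 0.565 × 310 = 175.1 → ξ₂ = 50.53 mol.
Outlet amounts (n = n₀ + Σ ν·ξ):
  G: 310 − 1(124.6) − 1(50.53) = 134.9
  E: 930 − 1(124.6) − 3(50.53) = 653.8
  B: 0 + 1(124.6) = 124.6
  A: 0 + 1(50.53) = 50.53
Total out = 963.8 mol; y_E = 653.8 / 963.8 = 0.6784.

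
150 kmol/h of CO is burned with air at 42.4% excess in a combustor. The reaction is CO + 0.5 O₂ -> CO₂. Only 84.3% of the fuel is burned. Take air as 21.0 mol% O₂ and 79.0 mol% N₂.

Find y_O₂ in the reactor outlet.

Stoichiometric O₂ = 0.5 × 150 = 75 kmol/h; O₂ fed = 75 × 1.424 = 106.8 kmol/h.
N₂ fed = 106.8 × 79/21 = 401.8 kmol/h.
Fuel reacted = 0.843 × 150 → ξ = 126.4 kmol/h.
Outlet (n = n₀ + ν ξ):
  CO: 150 − 1(126.4) = 23.55
  O₂: 106.8 − 0.5(126.4) = 43.58
  N₂: 401.8 (inert)
  CO₂: 0 + 1(126.4) = 126.4
Total out = 595.3 kmol/h; y_O₂ = 43.58 / 595.3 = 0.07319.

0.0732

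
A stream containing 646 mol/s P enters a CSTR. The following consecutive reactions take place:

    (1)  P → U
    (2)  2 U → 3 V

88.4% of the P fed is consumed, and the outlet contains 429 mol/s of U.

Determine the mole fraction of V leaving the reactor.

0.297

Conversion of P: P consumed = 1ξ₁ = 0.884 × 646 → ξ₁ = 571.1 mol/s.
U balance: n_U = 0 + 1ξ₁ − 2ξ₂ = 429 → ξ₂ = (1·571.1 − 429)/2 = 71.03 mol/s.
Outlet amounts (n = n₀ + Σ ν·ξ):
  P: 646 − 1(571.1) = 74.94
  U: 0 + 1(571.1) − 2(71.03) = 429
  V: 0 + 3(71.03) = 213.1
Total out = 717 mol/s; y_V = 213.1 / 717 = 0.2972.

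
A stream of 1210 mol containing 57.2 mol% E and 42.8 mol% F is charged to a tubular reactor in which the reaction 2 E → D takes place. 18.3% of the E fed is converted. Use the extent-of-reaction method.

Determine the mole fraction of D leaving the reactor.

E reacted = 0.183 × 692.1 = 126.7 mol; ν_E = −2, so ξ = 126.7/2 = 63.33 mol.
Outlet amounts (n = n₀ + ν ξ):
  E: 692.1 − 2(63.33) = 565.5
  D: 0 + 1(63.33) = 63.33
  F: 517.9 (inert)
Total out = 1147 mol; y_D = 63.33 / 1147 = 0.05523.

0.0552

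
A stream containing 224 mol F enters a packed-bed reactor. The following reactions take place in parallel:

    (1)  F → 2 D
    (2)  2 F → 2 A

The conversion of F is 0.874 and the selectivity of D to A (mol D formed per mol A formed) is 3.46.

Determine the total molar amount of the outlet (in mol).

Conversion of F: F consumed = 0.874 × 224 = 195.8 mol = 1ξ₁ + 2ξ₂.
Selectivity: 2ξ₁ / (2ξ₂) = 3.46 → ξ₁ = 3.46 ξ₂.
Substitute: (1·3.46 + 2) ξ₂ = 195.8 → ξ₂ = 35.86 mol, ξ₁ = 124.1 mol.
Outlet amounts (n = n₀ + Σ ν·ξ):
  F: 224 − 1(124.1) − 2(35.86) = 28.22
  D: 0 + 2(124.1) = 248.1
  A: 0 + 2(35.86) = 71.71
Total out = 28.22 + 248.1 + 71.71 = 348.1 mol.

348 mol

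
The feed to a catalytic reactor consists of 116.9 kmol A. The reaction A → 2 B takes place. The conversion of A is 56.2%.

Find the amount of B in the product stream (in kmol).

A reacted = 0.562 × 116.9 = 65.7 kmol; ν_A = −1, so ξ = 65.7/1 = 65.7 kmol.
Outlet amounts (n = n₀ + ν ξ):
  A: 116.9 − 1(65.7) = 51.2
  B: 0 + 2(65.7) = 131.4

131 kmol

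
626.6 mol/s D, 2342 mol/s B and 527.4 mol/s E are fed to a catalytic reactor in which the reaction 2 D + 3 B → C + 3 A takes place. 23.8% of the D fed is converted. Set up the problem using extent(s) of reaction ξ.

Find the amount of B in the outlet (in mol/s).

2120 mol/s

D reacted = 0.238 × 626.6 = 149.1 mol/s; ν_D = −2, so ξ = 149.1/2 = 74.57 mol/s.
Outlet amounts (n = n₀ + ν ξ):
  D: 626.6 − 2(74.57) = 477.5
  B: 2342 − 3(74.57) = 2118
  C: 0 + 1(74.57) = 74.57
  A: 0 + 3(74.57) = 223.7
  E: 527.4 (inert)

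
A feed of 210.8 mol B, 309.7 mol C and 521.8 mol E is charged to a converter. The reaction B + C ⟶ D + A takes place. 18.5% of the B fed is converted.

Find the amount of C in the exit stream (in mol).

271 mol

B reacted = 0.185 × 210.8 = 39 mol; ν_B = −1, so ξ = 39/1 = 39 mol.
Outlet amounts (n = n₀ + ν ξ):
  B: 210.8 − 1(39) = 171.8
  C: 309.7 − 1(39) = 270.7
  D: 0 + 1(39) = 39
  A: 0 + 1(39) = 39
  E: 521.8 (inert)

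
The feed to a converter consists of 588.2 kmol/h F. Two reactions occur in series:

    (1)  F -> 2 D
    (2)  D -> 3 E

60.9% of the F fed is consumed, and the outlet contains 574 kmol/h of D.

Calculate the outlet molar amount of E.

Conversion of F: F consumed = 1ξ₁ = 0.609 × 588.2 → ξ₁ = 358.2 kmol/h.
D balance: n_D = 0 + 2ξ₁ − 1ξ₂ = 574 → ξ₂ = (2·358.2 − 574)/1 = 142.4 kmol/h.
Outlet amounts (n = n₀ + Σ ν·ξ):
  F: 588.2 − 1(358.2) = 230
  D: 0 + 2(358.2) − 1(142.4) = 574
  E: 0 + 3(142.4) = 427.3

427 kmol/h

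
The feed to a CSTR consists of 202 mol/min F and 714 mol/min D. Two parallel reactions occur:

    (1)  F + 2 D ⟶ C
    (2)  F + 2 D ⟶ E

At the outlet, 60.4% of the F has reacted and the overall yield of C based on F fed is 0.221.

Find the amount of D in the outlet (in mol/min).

470 mol/min

Yield of C: 1ξ₁ / 202 = 0.221 → ξ₁ = 44.64 mol/min.
Conversion of F: 1ξ₁ + 1ξ₂ = 0.604 × 202 = 122 → ξ₂ = 77.37 mol/min.
Outlet amounts (n = n₀ + Σ ν·ξ):
  F: 202 − 1(44.64) − 1(77.37) = 79.99
  D: 714 − 2(44.64) − 2(77.37) = 470
  C: 0 + 1(44.64) = 44.64
  E: 0 + 1(77.37) = 77.37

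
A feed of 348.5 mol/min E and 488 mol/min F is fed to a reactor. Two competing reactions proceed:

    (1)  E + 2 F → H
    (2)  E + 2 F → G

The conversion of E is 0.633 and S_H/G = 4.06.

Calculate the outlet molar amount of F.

Conversion of E: E consumed = 0.633 × 348.5 = 220.6 mol/min = 1ξ₁ + 1ξ₂.
Selectivity: 1ξ₁ / (1ξ₂) = 4.06 → ξ₁ = 4.06 ξ₂.
Substitute: (1·4.06 + 1) ξ₂ = 220.6 → ξ₂ = 43.6 mol/min, ξ₁ = 177 mol/min.
Outlet amounts (n = n₀ + Σ ν·ξ):
  E: 348.5 − 1(177) − 1(43.6) = 127.9
  F: 488 − 2(177) − 2(43.6) = 46.8
  H: 0 + 1(177) = 177
  G: 0 + 1(43.6) = 43.6

46.8 mol/min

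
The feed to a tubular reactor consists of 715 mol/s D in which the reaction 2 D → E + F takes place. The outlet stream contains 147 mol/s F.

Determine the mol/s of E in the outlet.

For F: n = n₀ + 1ξ → 147 = 0 + 1ξ, giving ξ = 147 mol/s.
Outlet amounts (n = n₀ + ν ξ):
  D: 715 − 2(147) = 421
  E: 0 + 1(147) = 147
  F: 0 + 1(147) = 147

147 mol/s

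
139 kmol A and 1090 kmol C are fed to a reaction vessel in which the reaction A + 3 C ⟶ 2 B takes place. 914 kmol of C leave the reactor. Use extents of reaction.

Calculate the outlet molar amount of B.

117 kmol

For C: n = n₀ − 3ξ → 914 = 1090 − 3ξ, giving ξ = 58.67 kmol.
Outlet amounts (n = n₀ + ν ξ):
  A: 139 − 1(58.67) = 80.33
  C: 1090 − 3(58.67) = 914
  B: 0 + 2(58.67) = 117.3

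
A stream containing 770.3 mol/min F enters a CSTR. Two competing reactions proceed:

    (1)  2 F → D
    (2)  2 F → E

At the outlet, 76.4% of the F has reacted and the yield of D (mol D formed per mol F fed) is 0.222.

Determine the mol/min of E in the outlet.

Yield of D: 1ξ₁ / 770.3 = 0.222 → ξ₁ = 171 mol/min.
Conversion of F: 2ξ₁ + 2ξ₂ = 0.764 × 770.3 = 588.5 → ξ₂ = 123.2 mol/min.
Outlet amounts (n = n₀ + Σ ν·ξ):
  F: 770.3 − 2(171) − 2(123.2) = 181.8
  D: 0 + 1(171) = 171
  E: 0 + 1(123.2) = 123.2

123 mol/min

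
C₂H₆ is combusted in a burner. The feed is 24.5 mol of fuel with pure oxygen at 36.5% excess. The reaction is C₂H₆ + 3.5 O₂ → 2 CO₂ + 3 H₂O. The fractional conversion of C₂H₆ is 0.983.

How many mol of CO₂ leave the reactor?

48.2 mol

Stoichiometric O₂ = 3.5 × 24.5 = 85.75 mol; O₂ fed = 85.75 × 1.365 = 117 mol.
Fuel reacted = 0.983 × 24.5 → ξ = 24.08 mol.
Outlet (n = n₀ + ν ξ):
  C₂H₆: 24.5 − 1(24.08) = 0.4165
  O₂: 117 − 3.5(24.08) = 32.76
  CO₂: 0 + 2(24.08) = 48.17
  H₂O: 0 + 3(24.08) = 72.25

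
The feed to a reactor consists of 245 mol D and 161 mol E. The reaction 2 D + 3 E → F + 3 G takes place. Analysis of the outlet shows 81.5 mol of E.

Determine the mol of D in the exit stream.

For E: n = n₀ − 3ξ → 81.5 = 161 − 3ξ, giving ξ = 26.5 mol.
Outlet amounts (n = n₀ + ν ξ):
  D: 245 − 2(26.5) = 192
  E: 161 − 3(26.5) = 81.5
  F: 0 + 1(26.5) = 26.5
  G: 0 + 3(26.5) = 79.5

192 mol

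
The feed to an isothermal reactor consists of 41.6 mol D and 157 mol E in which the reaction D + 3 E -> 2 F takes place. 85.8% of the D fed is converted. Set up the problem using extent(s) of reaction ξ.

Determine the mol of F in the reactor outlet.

D reacted = 0.858 × 41.6 = 35.69 mol; ν_D = −1, so ξ = 35.69/1 = 35.69 mol.
Outlet amounts (n = n₀ + ν ξ):
  D: 41.6 − 1(35.69) = 5.907
  E: 157 − 3(35.69) = 49.92
  F: 0 + 2(35.69) = 71.39

71.4 mol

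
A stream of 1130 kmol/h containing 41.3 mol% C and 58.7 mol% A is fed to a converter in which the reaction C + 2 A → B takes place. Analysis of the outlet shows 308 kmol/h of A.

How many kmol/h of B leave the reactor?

For A: n = n₀ − 2ξ → 308 = 663.3 − 2ξ, giving ξ = 177.7 kmol/h.
Outlet amounts (n = n₀ + ν ξ):
  C: 466.7 − 1(177.7) = 289
  A: 663.3 − 2(177.7) = 308
  B: 0 + 1(177.7) = 177.7

178 kmol/h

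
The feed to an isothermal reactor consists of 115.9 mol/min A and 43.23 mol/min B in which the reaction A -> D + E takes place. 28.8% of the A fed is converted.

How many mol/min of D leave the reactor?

33.4 mol/min

A reacted = 0.288 × 115.9 = 33.38 mol/min; ν_A = −1, so ξ = 33.38/1 = 33.38 mol/min.
Outlet amounts (n = n₀ + ν ξ):
  A: 115.9 − 1(33.38) = 82.52
  D: 0 + 1(33.38) = 33.38
  E: 0 + 1(33.38) = 33.38
  B: 43.23 (inert)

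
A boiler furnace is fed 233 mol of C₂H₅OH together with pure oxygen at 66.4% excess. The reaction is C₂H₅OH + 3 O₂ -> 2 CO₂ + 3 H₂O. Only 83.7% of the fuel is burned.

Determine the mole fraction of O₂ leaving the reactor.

0.363

Stoichiometric O₂ = 3 × 233 = 699 mol; O₂ fed = 699 × 1.664 = 1163 mol.
Fuel reacted = 0.837 × 233 → ξ = 195 mol.
Outlet (n = n₀ + ν ξ):
  C₂H₅OH: 233 − 1(195) = 37.98
  O₂: 1163 − 3(195) = 578.1
  CO₂: 0 + 2(195) = 390
  H₂O: 0 + 3(195) = 585.1
Total out = 1591 mol; y_O₂ = 578.1 / 1591 = 0.3633.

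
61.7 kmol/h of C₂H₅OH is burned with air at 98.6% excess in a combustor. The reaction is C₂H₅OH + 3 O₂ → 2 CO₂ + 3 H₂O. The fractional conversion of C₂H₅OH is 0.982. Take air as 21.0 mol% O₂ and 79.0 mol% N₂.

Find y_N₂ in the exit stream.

0.738

Stoichiometric O₂ = 3 × 61.7 = 185.1 kmol/h; O₂ fed = 185.1 × 1.986 = 367.6 kmol/h.
N₂ fed = 367.6 × 79/21 = 1383 kmol/h.
Fuel reacted = 0.982 × 61.7 → ξ = 60.59 kmol/h.
Outlet (n = n₀ + ν ξ):
  C₂H₅OH: 61.7 − 1(60.59) = 1.111
  O₂: 367.6 − 3(60.59) = 185.8
  N₂: 1383 (inert)
  CO₂: 0 + 2(60.59) = 121.2
  H₂O: 0 + 3(60.59) = 181.8
Total out = 1873 kmol/h; y_N₂ = 1383 / 1873 = 0.7384.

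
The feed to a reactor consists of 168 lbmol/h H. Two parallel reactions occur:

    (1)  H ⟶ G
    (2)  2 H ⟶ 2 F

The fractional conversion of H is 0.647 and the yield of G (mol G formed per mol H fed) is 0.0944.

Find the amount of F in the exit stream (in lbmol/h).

Yield of G: 1ξ₁ / 168 = 0.0944 → ξ₁ = 15.86 lbmol/h.
Conversion of H: 1ξ₁ + 2ξ₂ = 0.647 × 168 = 108.7 → ξ₂ = 46.42 lbmol/h.
Outlet amounts (n = n₀ + Σ ν·ξ):
  H: 168 − 1(15.86) − 2(46.42) = 59.3
  G: 0 + 1(15.86) = 15.86
  F: 0 + 2(46.42) = 92.84

92.8 lbmol/h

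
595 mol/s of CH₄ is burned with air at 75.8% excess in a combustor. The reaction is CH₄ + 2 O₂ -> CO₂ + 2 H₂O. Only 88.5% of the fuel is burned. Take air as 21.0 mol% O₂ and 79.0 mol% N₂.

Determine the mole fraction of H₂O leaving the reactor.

Stoichiometric O₂ = 2 × 595 = 1190 mol/s; O₂ fed = 1190 × 1.758 = 2092 mol/s.
N₂ fed = 2092 × 79/21 = 7870 mol/s.
Fuel reacted = 0.885 × 595 → ξ = 526.6 mol/s.
Outlet (n = n₀ + ν ξ):
  CH₄: 595 − 1(526.6) = 68.42
  O₂: 2092 − 2(526.6) = 1039
  N₂: 7870 (inert)
  CO₂: 0 + 1(526.6) = 526.6
  H₂O: 0 + 2(526.6) = 1053
Total out = 10560 mol/s; y_H₂O = 1053 / 10560 = 0.09976.

0.0998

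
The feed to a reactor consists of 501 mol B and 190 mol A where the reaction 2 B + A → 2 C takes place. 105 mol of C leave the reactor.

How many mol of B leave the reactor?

For C: n = n₀ + 2ξ → 105 = 0 + 2ξ, giving ξ = 52.5 mol.
Outlet amounts (n = n₀ + ν ξ):
  B: 501 − 2(52.5) = 396
  A: 190 − 1(52.5) = 137.5
  C: 0 + 2(52.5) = 105

396 mol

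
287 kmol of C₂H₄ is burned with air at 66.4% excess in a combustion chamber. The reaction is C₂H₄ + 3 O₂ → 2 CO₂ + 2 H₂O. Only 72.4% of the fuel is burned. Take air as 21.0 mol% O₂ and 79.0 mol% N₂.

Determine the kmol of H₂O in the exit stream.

416 kmol

Stoichiometric O₂ = 3 × 287 = 861 kmol; O₂ fed = 861 × 1.664 = 1433 kmol.
N₂ fed = 1433 × 79/21 = 5390 kmol.
Fuel reacted = 0.724 × 287 → ξ = 207.8 kmol.
Outlet (n = n₀ + ν ξ):
  C₂H₄: 287 − 1(207.8) = 79.21
  O₂: 1433 − 3(207.8) = 809.3
  N₂: 5390 (inert)
  CO₂: 0 + 2(207.8) = 415.6
  H₂O: 0 + 2(207.8) = 415.6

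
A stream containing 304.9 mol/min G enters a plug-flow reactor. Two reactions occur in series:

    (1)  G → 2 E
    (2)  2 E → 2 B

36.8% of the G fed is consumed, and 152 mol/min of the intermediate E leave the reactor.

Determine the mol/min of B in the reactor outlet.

72.4 mol/min

Conversion of G: G consumed = 1ξ₁ = 0.368 × 304.9 → ξ₁ = 112.2 mol/min.
E balance: n_E = 0 + 2ξ₁ − 2ξ₂ = 152 → ξ₂ = (2·112.2 − 152)/2 = 36.2 mol/min.
Outlet amounts (n = n₀ + Σ ν·ξ):
  G: 304.9 − 1(112.2) = 192.7
  E: 0 + 2(112.2) − 2(36.2) = 152
  B: 0 + 2(36.2) = 72.41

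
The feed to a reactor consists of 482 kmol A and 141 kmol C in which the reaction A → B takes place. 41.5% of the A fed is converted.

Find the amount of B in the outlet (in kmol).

200 kmol

A reacted = 0.415 × 482 = 200 kmol; ν_A = −1, so ξ = 200/1 = 200 kmol.
Outlet amounts (n = n₀ + ν ξ):
  A: 482 − 1(200) = 282
  B: 0 + 1(200) = 200
  C: 141 (inert)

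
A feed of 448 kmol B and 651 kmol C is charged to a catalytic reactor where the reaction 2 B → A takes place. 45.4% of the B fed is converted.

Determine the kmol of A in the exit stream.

B reacted = 0.454 × 448 = 203.4 kmol; ν_B = −2, so ξ = 203.4/2 = 101.7 kmol.
Outlet amounts (n = n₀ + ν ξ):
  B: 448 − 2(101.7) = 244.6
  A: 0 + 1(101.7) = 101.7
  C: 651 (inert)

102 kmol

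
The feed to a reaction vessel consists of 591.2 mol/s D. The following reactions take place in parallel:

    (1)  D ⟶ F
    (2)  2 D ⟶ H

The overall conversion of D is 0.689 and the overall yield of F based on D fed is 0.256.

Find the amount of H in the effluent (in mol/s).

Yield of F: 1ξ₁ / 591.2 = 0.256 → ξ₁ = 151.3 mol/s.
Conversion of D: 1ξ₁ + 2ξ₂ = 0.689 × 591.2 = 407.3 → ξ₂ = 128 mol/s.
Outlet amounts (n = n₀ + Σ ν·ξ):
  D: 591.2 − 1(151.3) − 2(128) = 183.9
  F: 0 + 1(151.3) = 151.3
  H: 0 + 1(128) = 128

128 mol/s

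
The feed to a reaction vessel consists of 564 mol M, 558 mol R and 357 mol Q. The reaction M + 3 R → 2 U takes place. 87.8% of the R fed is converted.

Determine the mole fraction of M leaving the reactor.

0.348

R reacted = 0.878 × 558 = 489.9 mol; ν_R = −3, so ξ = 489.9/3 = 163.3 mol.
Outlet amounts (n = n₀ + ν ξ):
  M: 564 − 1(163.3) = 400.7
  R: 558 − 3(163.3) = 68.08
  U: 0 + 2(163.3) = 326.6
  Q: 357 (inert)
Total out = 1152 mol; y_M = 400.7 / 1152 = 0.3477.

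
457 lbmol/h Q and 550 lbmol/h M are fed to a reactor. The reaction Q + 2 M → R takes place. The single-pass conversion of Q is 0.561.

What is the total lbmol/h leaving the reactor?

Q reacted = 0.561 × 457 = 256.4 lbmol/h; ν_Q = −1, so ξ = 256.4/1 = 256.4 lbmol/h.
Outlet amounts (n = n₀ + ν ξ):
  Q: 457 − 1(256.4) = 200.6
  M: 550 − 2(256.4) = 37.25
  R: 0 + 1(256.4) = 256.4
Total out = 200.6 + 37.25 + 256.4 = 494.2 lbmol/h.

494 lbmol/h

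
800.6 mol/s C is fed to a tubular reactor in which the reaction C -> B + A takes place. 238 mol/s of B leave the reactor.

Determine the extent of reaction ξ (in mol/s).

ξ = 238 mol/s

For B: n = n₀ + 1ξ → 238 = 0 + 1ξ, giving ξ = 238 mol/s.
Outlet amounts (n = n₀ + ν ξ):
  C: 800.6 − 1(238) = 562.6
  B: 0 + 1(238) = 238
  A: 0 + 1(238) = 238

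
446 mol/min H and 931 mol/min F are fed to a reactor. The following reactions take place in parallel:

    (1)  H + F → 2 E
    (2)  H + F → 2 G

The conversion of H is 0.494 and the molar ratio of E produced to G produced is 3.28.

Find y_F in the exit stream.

0.516

Conversion of H: H consumed = 0.494 × 446 = 220.3 mol/min = 1ξ₁ + 1ξ₂.
Selectivity: 2ξ₁ / (2ξ₂) = 3.28 → ξ₁ = 3.28 ξ₂.
Substitute: (1·3.28 + 1) ξ₂ = 220.3 → ξ₂ = 51.48 mol/min, ξ₁ = 168.8 mol/min.
Outlet amounts (n = n₀ + Σ ν·ξ):
  H: 446 − 1(168.8) − 1(51.48) = 225.7
  F: 931 − 1(168.8) − 1(51.48) = 710.7
  E: 0 + 2(168.8) = 337.7
  G: 0 + 2(51.48) = 103
Total out = 1377 mol/min; y_F = 710.7 / 1377 = 0.5161.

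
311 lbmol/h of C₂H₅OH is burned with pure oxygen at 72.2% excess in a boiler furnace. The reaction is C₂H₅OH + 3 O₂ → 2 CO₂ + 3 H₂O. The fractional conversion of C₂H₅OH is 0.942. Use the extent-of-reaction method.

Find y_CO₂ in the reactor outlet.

Stoichiometric O₂ = 3 × 311 = 933 lbmol/h; O₂ fed = 933 × 1.722 = 1607 lbmol/h.
Fuel reacted = 0.942 × 311 → ξ = 293 lbmol/h.
Outlet (n = n₀ + ν ξ):
  C₂H₅OH: 311 − 1(293) = 18.04
  O₂: 1607 − 3(293) = 727.7
  CO₂: 0 + 2(293) = 585.9
  H₂O: 0 + 3(293) = 878.9
Total out = 2211 lbmol/h; y_CO₂ = 585.9 / 2211 = 0.2651.

0.265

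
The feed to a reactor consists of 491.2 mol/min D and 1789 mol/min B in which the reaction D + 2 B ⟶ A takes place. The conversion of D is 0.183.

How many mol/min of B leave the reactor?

1610 mol/min

D reacted = 0.183 × 491.2 = 89.89 mol/min; ν_D = −1, so ξ = 89.89/1 = 89.89 mol/min.
Outlet amounts (n = n₀ + ν ξ):
  D: 491.2 − 1(89.89) = 401.3
  B: 1789 − 2(89.89) = 1609
  A: 0 + 1(89.89) = 89.89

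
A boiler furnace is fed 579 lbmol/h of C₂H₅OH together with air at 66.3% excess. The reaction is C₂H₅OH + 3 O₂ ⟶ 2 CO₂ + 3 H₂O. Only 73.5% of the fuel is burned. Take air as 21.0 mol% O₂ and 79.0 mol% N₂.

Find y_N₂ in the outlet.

0.736

Stoichiometric O₂ = 3 × 579 = 1737 lbmol/h; O₂ fed = 1737 × 1.663 = 2889 lbmol/h.
N₂ fed = 2889 × 79/21 = 10870 lbmol/h.
Fuel reacted = 0.735 × 579 → ξ = 425.6 lbmol/h.
Outlet (n = n₀ + ν ξ):
  C₂H₅OH: 579 − 1(425.6) = 153.4
  O₂: 2889 − 3(425.6) = 1612
  N₂: 10870 (inert)
  CO₂: 0 + 2(425.6) = 851.1
  H₂O: 0 + 3(425.6) = 1277
Total out = 14760 lbmol/h; y_N₂ = 10870 / 14760 = 0.7362.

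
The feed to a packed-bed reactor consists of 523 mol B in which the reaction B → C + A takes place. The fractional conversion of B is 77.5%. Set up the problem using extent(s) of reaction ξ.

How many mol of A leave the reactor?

B reacted = 0.775 × 523 = 405.3 mol; ν_B = −1, so ξ = 405.3/1 = 405.3 mol.
Outlet amounts (n = n₀ + ν ξ):
  B: 523 − 1(405.3) = 117.7
  C: 0 + 1(405.3) = 405.3
  A: 0 + 1(405.3) = 405.3

405 mol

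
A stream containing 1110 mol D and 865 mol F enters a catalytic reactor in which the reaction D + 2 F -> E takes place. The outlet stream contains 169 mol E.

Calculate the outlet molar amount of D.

For E: n = n₀ + 1ξ → 169 = 0 + 1ξ, giving ξ = 169 mol.
Outlet amounts (n = n₀ + ν ξ):
  D: 1110 − 1(169) = 941
  F: 865 − 2(169) = 527
  E: 0 + 1(169) = 169

941 mol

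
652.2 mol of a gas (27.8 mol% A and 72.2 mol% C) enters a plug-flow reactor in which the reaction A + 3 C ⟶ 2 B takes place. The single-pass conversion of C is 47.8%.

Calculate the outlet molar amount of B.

150 mol

C reacted = 0.478 × 470.9 = 225.1 mol; ν_C = −3, so ξ = 225.1/3 = 75.03 mol.
Outlet amounts (n = n₀ + ν ξ):
  A: 181.3 − 1(75.03) = 106.3
  C: 470.9 − 3(75.03) = 245.8
  B: 0 + 2(75.03) = 150.1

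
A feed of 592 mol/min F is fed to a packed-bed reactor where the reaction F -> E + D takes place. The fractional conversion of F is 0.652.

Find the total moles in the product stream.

978 mol/min

F reacted = 0.652 × 592 = 386 mol/min; ν_F = −1, so ξ = 386/1 = 386 mol/min.
Outlet amounts (n = n₀ + ν ξ):
  F: 592 − 1(386) = 206
  E: 0 + 1(386) = 386
  D: 0 + 1(386) = 386
Total out = 206 + 386 + 386 = 978 mol/min.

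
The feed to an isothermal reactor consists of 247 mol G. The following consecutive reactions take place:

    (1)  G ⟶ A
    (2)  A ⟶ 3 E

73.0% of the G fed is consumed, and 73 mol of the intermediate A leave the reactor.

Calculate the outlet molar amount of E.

Conversion of G: G consumed = 1ξ₁ = 0.73 × 247 → ξ₁ = 180.3 mol.
A balance: n_A = 0 + 1ξ₁ − 1ξ₂ = 73 → ξ₂ = (1·180.3 − 73)/1 = 107.3 mol.
Outlet amounts (n = n₀ + Σ ν·ξ):
  G: 247 − 1(180.3) = 66.69
  A: 0 + 1(180.3) − 1(107.3) = 73
  E: 0 + 3(107.3) = 321.9

322 mol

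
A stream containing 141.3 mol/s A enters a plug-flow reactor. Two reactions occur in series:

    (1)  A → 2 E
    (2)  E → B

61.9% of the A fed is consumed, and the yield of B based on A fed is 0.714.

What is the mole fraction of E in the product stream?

Conversion of A: A consumed = 1ξ₁ = 0.619 × 141.3 → ξ₁ = 87.46 mol/s.
Yield of B: 1ξ₂ / 141.3 = 0.714 → ξ₂ = 100.9 mol/s.
Outlet amounts (n = n₀ + Σ ν·ξ):
  A: 141.3 − 1(87.46) = 53.84
  E: 0 + 2(87.46) − 1(100.9) = 74.04
  B: 0 + 1(100.9) = 100.9
Total out = 228.8 mol/s; y_E = 74.04 / 228.8 = 0.3237.

0.324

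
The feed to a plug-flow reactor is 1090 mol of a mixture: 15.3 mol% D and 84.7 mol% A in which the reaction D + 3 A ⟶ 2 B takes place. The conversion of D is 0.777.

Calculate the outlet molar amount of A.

534 mol

D reacted = 0.777 × 166.8 = 129.6 mol; ν_D = −1, so ξ = 129.6/1 = 129.6 mol.
Outlet amounts (n = n₀ + ν ξ):
  D: 166.8 − 1(129.6) = 37.19
  A: 923.2 − 3(129.6) = 534.5
  B: 0 + 2(129.6) = 259.2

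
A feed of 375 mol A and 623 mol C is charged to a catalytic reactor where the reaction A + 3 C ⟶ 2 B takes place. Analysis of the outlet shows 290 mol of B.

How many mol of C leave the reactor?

For B: n = n₀ + 2ξ → 290 = 0 + 2ξ, giving ξ = 145 mol.
Outlet amounts (n = n₀ + ν ξ):
  A: 375 − 1(145) = 230
  C: 623 − 3(145) = 188
  B: 0 + 2(145) = 290

188 mol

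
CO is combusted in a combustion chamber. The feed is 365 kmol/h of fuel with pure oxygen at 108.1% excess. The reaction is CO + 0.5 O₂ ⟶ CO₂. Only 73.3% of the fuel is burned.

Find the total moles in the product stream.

611 kmol/h

Stoichiometric O₂ = 0.5 × 365 = 182.5 kmol/h; O₂ fed = 182.5 × 2.081 = 379.8 kmol/h.
Fuel reacted = 0.733 × 365 → ξ = 267.5 kmol/h.
Outlet (n = n₀ + ν ξ):
  CO: 365 − 1(267.5) = 97.45
  O₂: 379.8 − 0.5(267.5) = 246
  CO₂: 0 + 1(267.5) = 267.5
Total out = 97.45 + 246 + 267.5 = 611 kmol/h.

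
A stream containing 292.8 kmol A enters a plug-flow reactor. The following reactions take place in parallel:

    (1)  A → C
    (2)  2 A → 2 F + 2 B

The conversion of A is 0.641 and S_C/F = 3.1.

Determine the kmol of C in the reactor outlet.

142 kmol

Conversion of A: A consumed = 0.641 × 292.8 = 187.7 kmol = 1ξ₁ + 2ξ₂.
Selectivity: 1ξ₁ / (2ξ₂) = 3.1 → ξ₁ = 6.2 ξ₂.
Substitute: (1·6.2 + 2) ξ₂ = 187.7 → ξ₂ = 22.89 kmol, ξ₁ = 141.9 kmol.
Outlet amounts (n = n₀ + Σ ν·ξ):
  A: 292.8 − 1(141.9) − 2(22.89) = 105.1
  C: 0 + 1(141.9) = 141.9
  F: 0 + 2(22.89) = 45.78
  B: 0 + 2(22.89) = 45.78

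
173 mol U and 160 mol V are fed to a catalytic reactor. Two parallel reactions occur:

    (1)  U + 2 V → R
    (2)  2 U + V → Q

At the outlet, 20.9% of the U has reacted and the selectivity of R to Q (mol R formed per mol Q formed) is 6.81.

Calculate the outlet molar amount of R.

Conversion of U: U consumed = 0.209 × 173 = 36.16 mol = 1ξ₁ + 2ξ₂.
Selectivity: 1ξ₁ / (1ξ₂) = 6.81 → ξ₁ = 6.81 ξ₂.
Substitute: (1·6.81 + 2) ξ₂ = 36.16 → ξ₂ = 4.104 mol, ξ₁ = 27.95 mol.
Outlet amounts (n = n₀ + Σ ν·ξ):
  U: 173 − 1(27.95) − 2(4.104) = 136.8
  V: 160 − 2(27.95) − 1(4.104) = 100
  R: 0 + 1(27.95) = 27.95
  Q: 0 + 1(4.104) = 4.104

27.9 mol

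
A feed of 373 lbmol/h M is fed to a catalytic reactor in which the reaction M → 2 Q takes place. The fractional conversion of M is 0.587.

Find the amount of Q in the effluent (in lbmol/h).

M reacted = 0.587 × 373 = 219 lbmol/h; ν_M = −1, so ξ = 219/1 = 219 lbmol/h.
Outlet amounts (n = n₀ + ν ξ):
  M: 373 − 1(219) = 154
  Q: 0 + 2(219) = 437.9

438 lbmol/h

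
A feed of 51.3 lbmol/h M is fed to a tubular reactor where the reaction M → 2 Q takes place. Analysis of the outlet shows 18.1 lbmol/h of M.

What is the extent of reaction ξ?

ξ = 33.2 lbmol/h

For M: n = n₀ − 1ξ → 18.1 = 51.3 − 1ξ, giving ξ = 33.2 lbmol/h.
Outlet amounts (n = n₀ + ν ξ):
  M: 51.3 − 1(33.2) = 18.1
  Q: 0 + 2(33.2) = 66.4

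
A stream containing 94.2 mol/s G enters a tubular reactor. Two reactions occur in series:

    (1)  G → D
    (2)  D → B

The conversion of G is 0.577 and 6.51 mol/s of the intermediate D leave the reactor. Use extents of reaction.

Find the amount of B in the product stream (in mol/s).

47.8 mol/s

Conversion of G: G consumed = 1ξ₁ = 0.577 × 94.2 → ξ₁ = 54.35 mol/s.
D balance: n_D = 0 + 1ξ₁ − 1ξ₂ = 6.51 → ξ₂ = (1·54.35 − 6.51)/1 = 47.84 mol/s.
Outlet amounts (n = n₀ + Σ ν·ξ):
  G: 94.2 − 1(54.35) = 39.85
  D: 0 + 1(54.35) − 1(47.84) = 6.51
  B: 0 + 1(47.84) = 47.84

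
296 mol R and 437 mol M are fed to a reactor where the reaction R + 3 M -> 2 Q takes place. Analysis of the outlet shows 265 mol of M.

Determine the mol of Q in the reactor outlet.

115 mol

For M: n = n₀ − 3ξ → 265 = 437 − 3ξ, giving ξ = 57.33 mol.
Outlet amounts (n = n₀ + ν ξ):
  R: 296 − 1(57.33) = 238.7
  M: 437 − 3(57.33) = 265
  Q: 0 + 2(57.33) = 114.7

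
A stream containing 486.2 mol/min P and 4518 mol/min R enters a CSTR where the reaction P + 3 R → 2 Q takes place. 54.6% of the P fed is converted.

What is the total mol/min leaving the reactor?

P reacted = 0.546 × 486.2 = 265.5 mol/min; ν_P = −1, so ξ = 265.5/1 = 265.5 mol/min.
Outlet amounts (n = n₀ + ν ξ):
  P: 486.2 − 1(265.5) = 220.7
  R: 4518 − 3(265.5) = 3722
  Q: 0 + 2(265.5) = 530.9
Total out = 220.7 + 3722 + 530.9 = 4473 mol/min.

4470 mol/min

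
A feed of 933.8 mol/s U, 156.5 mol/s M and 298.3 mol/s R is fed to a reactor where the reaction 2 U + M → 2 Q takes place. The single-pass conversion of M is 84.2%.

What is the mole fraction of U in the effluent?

0.533

M reacted = 0.842 × 156.5 = 131.8 mol/s; ν_M = −1, so ξ = 131.8/1 = 131.8 mol/s.
Outlet amounts (n = n₀ + ν ξ):
  U: 933.8 − 2(131.8) = 670.3
  M: 156.5 − 1(131.8) = 24.73
  Q: 0 + 2(131.8) = 263.5
  R: 298.3 (inert)
Total out = 1257 mol/s; y_U = 670.3 / 1257 = 0.5333.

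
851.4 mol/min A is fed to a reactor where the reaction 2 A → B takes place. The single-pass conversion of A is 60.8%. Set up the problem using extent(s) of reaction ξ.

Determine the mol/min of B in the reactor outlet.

259 mol/min

A reacted = 0.608 × 851.4 = 517.7 mol/min; ν_A = −2, so ξ = 517.7/2 = 258.8 mol/min.
Outlet amounts (n = n₀ + ν ξ):
  A: 851.4 − 2(258.8) = 333.7
  B: 0 + 1(258.8) = 258.8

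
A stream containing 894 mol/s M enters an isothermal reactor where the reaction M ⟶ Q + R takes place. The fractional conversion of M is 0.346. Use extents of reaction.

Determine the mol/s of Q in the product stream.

M reacted = 0.346 × 894 = 309.3 mol/s; ν_M = −1, so ξ = 309.3/1 = 309.3 mol/s.
Outlet amounts (n = n₀ + ν ξ):
  M: 894 − 1(309.3) = 584.7
  Q: 0 + 1(309.3) = 309.3
  R: 0 + 1(309.3) = 309.3

309 mol/s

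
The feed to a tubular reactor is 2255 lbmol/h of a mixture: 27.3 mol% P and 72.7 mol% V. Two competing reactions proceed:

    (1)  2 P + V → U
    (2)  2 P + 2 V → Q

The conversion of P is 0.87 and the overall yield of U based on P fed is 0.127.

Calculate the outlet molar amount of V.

1180 lbmol/h

Yield of U: 1ξ₁ / 615.6 = 0.127 → ξ₁ = 78.18 lbmol/h.
Conversion of P: 2ξ₁ + 2ξ₂ = 0.87 × 615.6 = 535.6 → ξ₂ = 189.6 lbmol/h.
Outlet amounts (n = n₀ + Σ ν·ξ):
  P: 615.6 − 2(78.18) − 2(189.6) = 80.03
  V: 1639 − 1(78.18) − 2(189.6) = 1182
  U: 0 + 1(78.18) = 78.18
  Q: 0 + 1(189.6) = 189.6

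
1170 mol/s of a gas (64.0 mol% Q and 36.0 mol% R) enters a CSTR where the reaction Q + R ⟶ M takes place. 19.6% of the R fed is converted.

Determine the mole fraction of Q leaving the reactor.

R reacted = 0.196 × 421.2 = 82.56 mol/s; ν_R = −1, so ξ = 82.56/1 = 82.56 mol/s.
Outlet amounts (n = n₀ + ν ξ):
  Q: 748.8 − 1(82.56) = 666.2
  R: 421.2 − 1(82.56) = 338.6
  M: 0 + 1(82.56) = 82.56
Total out = 1087 mol/s; y_Q = 666.2 / 1087 = 0.6127.

0.613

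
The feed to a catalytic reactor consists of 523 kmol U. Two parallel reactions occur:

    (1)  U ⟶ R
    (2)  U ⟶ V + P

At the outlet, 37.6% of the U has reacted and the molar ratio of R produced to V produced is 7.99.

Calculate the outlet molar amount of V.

21.9 kmol

Conversion of U: U consumed = 0.376 × 523 = 196.6 kmol = 1ξ₁ + 1ξ₂.
Selectivity: 1ξ₁ / (1ξ₂) = 7.99 → ξ₁ = 7.99 ξ₂.
Substitute: (1·7.99 + 1) ξ₂ = 196.6 → ξ₂ = 21.87 kmol, ξ₁ = 174.8 kmol.
Outlet amounts (n = n₀ + Σ ν·ξ):
  U: 523 − 1(174.8) − 1(21.87) = 326.4
  R: 0 + 1(174.8) = 174.8
  V: 0 + 1(21.87) = 21.87
  P: 0 + 1(21.87) = 21.87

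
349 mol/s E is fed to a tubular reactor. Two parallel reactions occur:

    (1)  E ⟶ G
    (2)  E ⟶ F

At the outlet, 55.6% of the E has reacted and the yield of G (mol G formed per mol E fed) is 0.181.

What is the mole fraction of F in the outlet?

0.375

Yield of G: 1ξ₁ / 349 = 0.181 → ξ₁ = 63.17 mol/s.
Conversion of E: 1ξ₁ + 1ξ₂ = 0.556 × 349 = 194 → ξ₂ = 130.9 mol/s.
Outlet amounts (n = n₀ + Σ ν·ξ):
  E: 349 − 1(63.17) − 1(130.9) = 155
  G: 0 + 1(63.17) = 63.17
  F: 0 + 1(130.9) = 130.9
Total out = 349 mol/s; y_F = 130.9 / 349 = 0.375.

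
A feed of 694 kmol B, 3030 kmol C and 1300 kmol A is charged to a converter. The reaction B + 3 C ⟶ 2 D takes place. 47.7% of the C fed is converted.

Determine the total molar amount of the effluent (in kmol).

4060 kmol

C reacted = 0.477 × 3030 = 1445 kmol; ν_C = −3, so ξ = 1445/3 = 481.8 kmol.
Outlet amounts (n = n₀ + ν ξ):
  B: 694 − 1(481.8) = 212.2
  C: 3030 − 3(481.8) = 1585
  D: 0 + 2(481.8) = 963.5
  A: 1300 (inert)
Total out = 212.2 + 1585 + 963.5 + 1300 = 4060 kmol.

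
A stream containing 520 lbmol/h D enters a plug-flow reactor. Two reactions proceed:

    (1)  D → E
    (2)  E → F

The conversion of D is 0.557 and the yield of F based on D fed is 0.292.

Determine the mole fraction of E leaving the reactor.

Conversion of D: D consumed = 1ξ₁ = 0.557 × 520 → ξ₁ = 289.6 lbmol/h.
Yield of F: 1ξ₂ / 520 = 0.292 → ξ₂ = 151.8 lbmol/h.
Outlet amounts (n = n₀ + Σ ν·ξ):
  D: 520 − 1(289.6) = 230.4
  E: 0 + 1(289.6) − 1(151.8) = 137.8
  F: 0 + 1(151.8) = 151.8
Total out = 520 lbmol/h; y_E = 137.8 / 520 = 0.265.

0.265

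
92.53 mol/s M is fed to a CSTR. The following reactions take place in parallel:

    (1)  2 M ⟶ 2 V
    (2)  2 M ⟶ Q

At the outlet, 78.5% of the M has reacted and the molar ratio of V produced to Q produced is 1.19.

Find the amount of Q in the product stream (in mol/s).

Conversion of M: M consumed = 0.785 × 92.53 = 72.64 mol/s = 2ξ₁ + 2ξ₂.
Selectivity: 2ξ₁ / (1ξ₂) = 1.19 → ξ₁ = 0.595 ξ₂.
Substitute: (2·0.595 + 2) ξ₂ = 72.64 → ξ₂ = 22.77 mol/s, ξ₁ = 13.55 mol/s.
Outlet amounts (n = n₀ + Σ ν·ξ):
  M: 92.53 − 2(13.55) − 2(22.77) = 19.89
  V: 0 + 2(13.55) = 27.1
  Q: 0 + 1(22.77) = 22.77

22.8 mol/s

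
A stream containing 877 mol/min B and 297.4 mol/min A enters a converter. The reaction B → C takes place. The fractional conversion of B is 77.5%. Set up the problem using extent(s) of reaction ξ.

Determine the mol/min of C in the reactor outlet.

680 mol/min

B reacted = 0.775 × 877 = 679.7 mol/min; ν_B = −1, so ξ = 679.7/1 = 679.7 mol/min.
Outlet amounts (n = n₀ + ν ξ):
  B: 877 − 1(679.7) = 197.3
  C: 0 + 1(679.7) = 679.7
  A: 297.4 (inert)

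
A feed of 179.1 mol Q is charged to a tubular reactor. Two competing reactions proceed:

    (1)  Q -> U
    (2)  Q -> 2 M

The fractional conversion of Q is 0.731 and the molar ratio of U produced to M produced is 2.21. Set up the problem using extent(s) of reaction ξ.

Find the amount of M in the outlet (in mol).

48.3 mol

Conversion of Q: Q consumed = 0.731 × 179.1 = 130.9 mol = 1ξ₁ + 1ξ₂.
Selectivity: 1ξ₁ / (2ξ₂) = 2.21 → ξ₁ = 4.42 ξ₂.
Substitute: (1·4.42 + 1) ξ₂ = 130.9 → ξ₂ = 24.16 mol, ξ₁ = 106.8 mol.
Outlet amounts (n = n₀ + Σ ν·ξ):
  Q: 179.1 − 1(106.8) − 1(24.16) = 48.18
  U: 0 + 1(106.8) = 106.8
  M: 0 + 2(24.16) = 48.31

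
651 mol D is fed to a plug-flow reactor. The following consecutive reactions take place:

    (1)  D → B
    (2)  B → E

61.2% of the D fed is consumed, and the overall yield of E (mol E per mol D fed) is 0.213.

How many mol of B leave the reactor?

Conversion of D: D consumed = 1ξ₁ = 0.612 × 651 → ξ₁ = 398.4 mol.
Yield of E: 1ξ₂ / 651 = 0.213 → ξ₂ = 138.7 mol.
Outlet amounts (n = n₀ + Σ ν·ξ):
  D: 651 − 1(398.4) = 252.6
  B: 0 + 1(398.4) − 1(138.7) = 259.7
  E: 0 + 1(138.7) = 138.7

260 mol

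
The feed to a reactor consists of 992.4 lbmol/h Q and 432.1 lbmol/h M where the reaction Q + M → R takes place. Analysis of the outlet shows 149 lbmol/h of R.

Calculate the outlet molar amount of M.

For R: n = n₀ + 1ξ → 149 = 0 + 1ξ, giving ξ = 149 lbmol/h.
Outlet amounts (n = n₀ + ν ξ):
  Q: 992.4 − 1(149) = 843.4
  M: 432.1 − 1(149) = 283.1
  R: 0 + 1(149) = 149

283 lbmol/h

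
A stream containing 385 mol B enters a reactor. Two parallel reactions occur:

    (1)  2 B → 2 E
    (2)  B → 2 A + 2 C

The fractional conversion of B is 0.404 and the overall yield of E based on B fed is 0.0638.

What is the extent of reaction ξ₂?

Yield of E: 2ξ₁ / 385 = 0.0638 → ξ₁ = 12.28 mol.
Conversion of B: 2ξ₁ + 1ξ₂ = 0.404 × 385 = 155.5 → ξ₂ = 131 mol.
Outlet amounts (n = n₀ + Σ ν·ξ):
  B: 385 − 2(12.28) − 1(131) = 229.5
  E: 0 + 2(12.28) = 24.56
  A: 0 + 2(131) = 262
  C: 0 + 2(131) = 262

ξ₂ = 131 mol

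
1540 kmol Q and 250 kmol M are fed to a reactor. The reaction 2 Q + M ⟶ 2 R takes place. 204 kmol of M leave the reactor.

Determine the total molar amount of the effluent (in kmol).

1740 kmol

For M: n = n₀ − 1ξ → 204 = 250 − 1ξ, giving ξ = 46 kmol.
Outlet amounts (n = n₀ + ν ξ):
  Q: 1540 − 2(46) = 1448
  M: 250 − 1(46) = 204
  R: 0 + 2(46) = 92
Total out = 1448 + 204 + 92 = 1744 kmol.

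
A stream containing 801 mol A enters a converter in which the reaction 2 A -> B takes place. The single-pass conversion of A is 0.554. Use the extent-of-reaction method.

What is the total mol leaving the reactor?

579 mol

A reacted = 0.554 × 801 = 443.8 mol; ν_A = −2, so ξ = 443.8/2 = 221.9 mol.
Outlet amounts (n = n₀ + ν ξ):
  A: 801 − 2(221.9) = 357.2
  B: 0 + 1(221.9) = 221.9
Total out = 357.2 + 221.9 = 579.1 mol.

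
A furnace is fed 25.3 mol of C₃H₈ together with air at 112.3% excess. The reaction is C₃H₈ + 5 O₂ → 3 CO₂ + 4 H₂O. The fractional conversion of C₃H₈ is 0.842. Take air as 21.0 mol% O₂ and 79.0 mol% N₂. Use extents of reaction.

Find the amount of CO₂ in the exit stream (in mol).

63.9 mol

Stoichiometric O₂ = 5 × 25.3 = 126.5 mol; O₂ fed = 126.5 × 2.123 = 268.6 mol.
N₂ fed = 268.6 × 79/21 = 1010 mol.
Fuel reacted = 0.842 × 25.3 → ξ = 21.3 mol.
Outlet (n = n₀ + ν ξ):
  C₃H₈: 25.3 − 1(21.3) = 3.997
  O₂: 268.6 − 5(21.3) = 162
  N₂: 1010 (inert)
  CO₂: 0 + 3(21.3) = 63.91
  H₂O: 0 + 4(21.3) = 85.21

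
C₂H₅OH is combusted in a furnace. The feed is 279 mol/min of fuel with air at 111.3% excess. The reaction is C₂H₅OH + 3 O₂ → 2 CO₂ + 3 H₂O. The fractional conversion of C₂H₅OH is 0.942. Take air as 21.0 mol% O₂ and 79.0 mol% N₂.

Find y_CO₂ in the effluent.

Stoichiometric O₂ = 3 × 279 = 837 mol/min; O₂ fed = 837 × 2.113 = 1769 mol/min.
N₂ fed = 1769 × 79/21 = 6653 mol/min.
Fuel reacted = 0.942 × 279 → ξ = 262.8 mol/min.
Outlet (n = n₀ + ν ξ):
  C₂H₅OH: 279 − 1(262.8) = 16.18
  O₂: 1769 − 3(262.8) = 980.1
  N₂: 6653 (inert)
  CO₂: 0 + 2(262.8) = 525.6
  H₂O: 0 + 3(262.8) = 788.5
Total out = 8964 mol/min; y_CO₂ = 525.6 / 8964 = 0.05864.

0.0586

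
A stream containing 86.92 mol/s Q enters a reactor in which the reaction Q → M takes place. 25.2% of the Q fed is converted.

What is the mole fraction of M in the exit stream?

0.252

Q reacted = 0.252 × 86.92 = 21.9 mol/s; ν_Q = −1, so ξ = 21.9/1 = 21.9 mol/s.
Outlet amounts (n = n₀ + ν ξ):
  Q: 86.92 − 1(21.9) = 65.02
  M: 0 + 1(21.9) = 21.9
Total out = 86.92 mol/s; y_M = 21.9 / 86.92 = 0.252.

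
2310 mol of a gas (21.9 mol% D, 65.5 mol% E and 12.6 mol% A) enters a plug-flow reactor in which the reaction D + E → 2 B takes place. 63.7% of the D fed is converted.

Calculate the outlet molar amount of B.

645 mol

D reacted = 0.637 × 505.9 = 322.3 mol; ν_D = −1, so ξ = 322.3/1 = 322.3 mol.
Outlet amounts (n = n₀ + ν ξ):
  D: 505.9 − 1(322.3) = 183.6
  E: 1513 − 1(322.3) = 1191
  B: 0 + 2(322.3) = 644.5
  A: 291.1 (inert)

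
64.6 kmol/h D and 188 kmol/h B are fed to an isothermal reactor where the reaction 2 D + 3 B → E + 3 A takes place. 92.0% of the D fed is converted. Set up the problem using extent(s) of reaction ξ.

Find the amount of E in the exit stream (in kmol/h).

29.7 kmol/h

D reacted = 0.92 × 64.6 = 59.43 kmol/h; ν_D = −2, so ξ = 59.43/2 = 29.72 kmol/h.
Outlet amounts (n = n₀ + ν ξ):
  D: 64.6 − 2(29.72) = 5.168
  B: 188 − 3(29.72) = 98.85
  E: 0 + 1(29.72) = 29.72
  A: 0 + 3(29.72) = 89.15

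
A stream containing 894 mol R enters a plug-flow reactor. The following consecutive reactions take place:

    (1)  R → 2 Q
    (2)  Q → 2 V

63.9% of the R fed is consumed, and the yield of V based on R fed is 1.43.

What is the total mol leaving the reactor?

2100 mol

Conversion of R: R consumed = 1ξ₁ = 0.639 × 894 → ξ₁ = 571.3 mol.
Yield of V: 2ξ₂ / 894 = 1.43 → ξ₂ = 639.2 mol.
Outlet amounts (n = n₀ + Σ ν·ξ):
  R: 894 − 1(571.3) = 322.7
  Q: 0 + 2(571.3) − 1(639.2) = 503.3
  V: 0 + 2(639.2) = 1278
Total out = 322.7 + 503.3 + 1278 = 2104 mol.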